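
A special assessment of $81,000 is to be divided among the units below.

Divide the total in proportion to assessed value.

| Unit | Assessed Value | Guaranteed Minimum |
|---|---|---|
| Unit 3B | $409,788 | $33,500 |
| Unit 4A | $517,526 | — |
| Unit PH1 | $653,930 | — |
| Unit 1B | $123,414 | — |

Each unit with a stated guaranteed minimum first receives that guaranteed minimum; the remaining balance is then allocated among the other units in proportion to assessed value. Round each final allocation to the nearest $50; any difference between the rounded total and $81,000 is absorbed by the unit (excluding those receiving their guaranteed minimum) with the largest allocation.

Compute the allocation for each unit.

Minimums first: Unit 3B $33,500. Remaining pool $47,500.
Remaining pool split over remaining assessed value 1,294,870: Unit 4A 18,984.52 → $19,000; Unit PH1 23,988.26 → $24,000; Unit 1B 4,527.22 → $4,550.
Rounding difference −$50 applied to Unit PH1 → $23,950.

Unit 3B: $33,500 | Unit 4A: $19,000 | Unit PH1: $23,950 | Unit 1B: $4,550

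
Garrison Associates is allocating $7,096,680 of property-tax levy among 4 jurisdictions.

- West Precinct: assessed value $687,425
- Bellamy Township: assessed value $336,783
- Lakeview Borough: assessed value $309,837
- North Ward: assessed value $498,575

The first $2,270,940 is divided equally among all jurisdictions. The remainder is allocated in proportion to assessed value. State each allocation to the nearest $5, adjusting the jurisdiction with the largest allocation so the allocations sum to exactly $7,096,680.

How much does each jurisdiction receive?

$2,270,940 shared equally gives $567,735 per jurisdiction.
Remainder $4,825,740 by assessed value (total 1,832,620): West Precinct 1,810,159.40 → $1,810,160; Bellamy Township 886,832.62 → $886,835; Lakeview Borough 815,877.16 → $815,875; North Ward 1,312,870.82 → $1,312,870.
Totals: West Precinct $567,735 + $1,810,160 = $2,377,895; Bellamy Township $567,735 + $886,835 = $1,454,570; Lakeview Borough $567,735 + $815,875 = $1,383,610; North Ward $567,735 + $1,312,870 = $1,880,605.

West Precinct: $2,377,895 · Bellamy Township: $1,454,570 · Lakeview Borough: $1,383,610 · North Ward: $1,880,605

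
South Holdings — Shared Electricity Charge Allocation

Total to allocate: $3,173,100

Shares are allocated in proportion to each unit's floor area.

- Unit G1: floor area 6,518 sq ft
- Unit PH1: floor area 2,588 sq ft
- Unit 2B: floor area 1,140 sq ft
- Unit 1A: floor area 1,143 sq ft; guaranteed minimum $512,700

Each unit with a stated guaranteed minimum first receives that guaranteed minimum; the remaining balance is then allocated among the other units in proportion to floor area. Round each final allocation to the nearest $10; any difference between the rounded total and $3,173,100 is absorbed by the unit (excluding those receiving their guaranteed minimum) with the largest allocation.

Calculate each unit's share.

Minimums first: Unit 1A $512,700. Balance $2,660,400.
Balance split over remaining floor area 10,246: Unit G1 1,692,415.30 → $1,692,420; Unit PH1 671,980.79 → $671,980; Unit 2B 296,003.90 → $296,000.

Unit G1: $1,692,420; Unit PH1: $671,980; Unit 2B: $296,000; Unit 1A: $512,700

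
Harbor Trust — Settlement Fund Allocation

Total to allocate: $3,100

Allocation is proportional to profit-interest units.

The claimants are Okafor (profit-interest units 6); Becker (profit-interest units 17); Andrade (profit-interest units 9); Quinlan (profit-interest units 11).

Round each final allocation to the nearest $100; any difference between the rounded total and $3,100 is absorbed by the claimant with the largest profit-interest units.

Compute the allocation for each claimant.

Sum of profit-interest units: 43.
Pro-rata amounts: Okafor 6/43 × $3,100 = 432.56; Becker 17/43 × $3,100 = 1,225.58; Andrade 9/43 × $3,100 = 648.84; Quinlan 11/43 × $3,100 = 793.02.
At nearest $100: Okafor $400; Becker $1,200; Andrade $600; Quinlan $800. Sum = $3,000.
Difference $3,100 − $3,000 = +$100 applied to largest profit-interest units (Becker): Becker becomes $1,300.

Okafor: $400 · Becker: $1,300 · Andrade: $600 · Quinlan: $800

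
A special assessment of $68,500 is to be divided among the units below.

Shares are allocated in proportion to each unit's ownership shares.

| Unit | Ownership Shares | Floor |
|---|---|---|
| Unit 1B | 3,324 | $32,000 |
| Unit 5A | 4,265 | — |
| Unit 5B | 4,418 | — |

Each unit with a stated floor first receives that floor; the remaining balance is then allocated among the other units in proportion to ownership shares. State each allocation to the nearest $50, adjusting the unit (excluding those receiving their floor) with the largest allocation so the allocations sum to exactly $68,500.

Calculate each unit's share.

Minimums first: Unit 1B $32,000. Residual $36,500.
Residual split over remaining ownership shares 8,683: Unit 5A 17,928.42 → $17,950; Unit 5B 18,571.58 → $18,550.

Unit 1B: $32,000; Unit 5A: $17,950; Unit 5B: $18,550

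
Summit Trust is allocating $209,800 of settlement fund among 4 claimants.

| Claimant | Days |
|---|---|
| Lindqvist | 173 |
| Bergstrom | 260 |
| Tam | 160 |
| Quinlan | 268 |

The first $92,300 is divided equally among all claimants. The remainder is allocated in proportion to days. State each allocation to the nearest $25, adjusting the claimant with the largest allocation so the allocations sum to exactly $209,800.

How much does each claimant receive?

Lindqvist: $46,675 · Bergstrom: $58,550 · Tam: $44,900 · Quinlan: $59,675

$92,300 shared equally gives $23,075 per claimant.
Remainder $117,500 by days (total 861): Lindqvist 23,609.18 → $23,600; Bergstrom 35,482.00 → $35,475; Tam 21,835.08 → $21,825; Quinlan 36,573.75 → $36,575.
Rounding difference +$25 on remainder applied to Quinlan.
Totals: Lindqvist $23,075 + $23,600 = $46,675; Bergstrom $23,075 + $35,475 = $58,550; Tam $23,075 + $21,825 = $44,900; Quinlan $23,075 + $36,600 = $59,675.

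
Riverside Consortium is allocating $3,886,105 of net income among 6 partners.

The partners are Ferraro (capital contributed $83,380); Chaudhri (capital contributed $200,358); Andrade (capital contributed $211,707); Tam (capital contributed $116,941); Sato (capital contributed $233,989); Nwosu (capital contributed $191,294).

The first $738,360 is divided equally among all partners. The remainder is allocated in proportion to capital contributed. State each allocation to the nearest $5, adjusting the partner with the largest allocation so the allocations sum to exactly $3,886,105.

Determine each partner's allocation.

$738,360 shared equally gives $123,060 per partner.
Remainder $3,147,745 by capital contributed (total 1,037,669): Ferraro 252,931.31 → $252,930; Chaudhri 607,781.38 → $607,780; Andrade 642,208.31 → $642,210; Tam 354,737.83 → $354,740; Sato 709,800.24 → $709,800; Nwosu 580,285.94 → $580,285.
Totals: Ferraro $123,060 + $252,930 = $375,990; Chaudhri $123,060 + $607,780 = $730,840; Andrade $123,060 + $642,210 = $765,270; Tam $123,060 + $354,740 = $477,800; Sato $123,060 + $709,800 = $832,860; Nwosu $123,060 + $580,285 = $703,345.

Ferraro: $375,990 | Chaudhri: $730,840 | Andrade: $765,270 | Tam: $477,800 | Sato: $832,860 | Nwosu: $703,345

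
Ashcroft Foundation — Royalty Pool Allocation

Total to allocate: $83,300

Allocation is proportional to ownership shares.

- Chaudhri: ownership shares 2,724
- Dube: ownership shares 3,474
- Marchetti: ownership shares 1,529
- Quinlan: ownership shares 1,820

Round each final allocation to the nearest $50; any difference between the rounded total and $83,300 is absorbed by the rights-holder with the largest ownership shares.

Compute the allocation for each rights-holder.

Chaudhri: $23,750 | Dube: $30,300 | Marchetti: $13,350 | Quinlan: $15,900

Total ownership shares = 2,724 + 3,474 + 1,529 + 1,820 = 9,547.
Proportional shares: Chaudhri 23,767.59; Dube 30,311.53; Marchetti 13,340.91; Quinlan 15,879.96.
Rounded to nearest $50: Chaudhri $23,750; Dube $30,300; Marchetti $13,350; Quinlan $15,900. Sum = $83,300.
No rounding difference to absorb.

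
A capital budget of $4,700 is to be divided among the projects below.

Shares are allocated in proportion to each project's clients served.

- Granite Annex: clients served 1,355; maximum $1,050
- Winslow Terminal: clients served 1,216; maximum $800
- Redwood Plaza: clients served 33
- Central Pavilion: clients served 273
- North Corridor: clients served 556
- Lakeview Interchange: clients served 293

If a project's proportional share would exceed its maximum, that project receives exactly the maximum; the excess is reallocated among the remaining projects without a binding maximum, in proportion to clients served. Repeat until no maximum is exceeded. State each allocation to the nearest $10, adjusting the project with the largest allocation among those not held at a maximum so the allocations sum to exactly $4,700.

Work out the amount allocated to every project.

Combined clients served = 3,726.
Pro-rata shares before constraints: Granite Annex 1,709.21; Winslow Terminal 1,533.87; Redwood Plaza 41.63; Central Pavilion 344.36; North Corridor 701.34; Lakeview Interchange 369.59.
Cap binds for Granite Annex ($1,050), Winslow Terminal ($800); residual $2,850 reallocated over remaining clients served 1,155.
Shares after redistribution: Redwood Plaza 81.43 → $80; Central Pavilion 673.64 → $670; North Corridor 1,371.95 → $1,370; Lakeview Interchange 722.99 → $720.
Rounding difference +$10 applied to North Corridor → $1,380.

Granite Annex: $1,050 | Winslow Terminal: $800 | Redwood Plaza: $80 | Central Pavilion: $670 | North Corridor: $1,380 | Lakeview Interchange: $720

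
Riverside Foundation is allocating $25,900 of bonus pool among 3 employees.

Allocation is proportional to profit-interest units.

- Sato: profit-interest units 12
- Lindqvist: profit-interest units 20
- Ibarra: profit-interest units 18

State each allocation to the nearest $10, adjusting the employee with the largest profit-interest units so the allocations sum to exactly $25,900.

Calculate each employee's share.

Profit-interest units total: 12 + 20 + 18 = 50.
Proportional shares: Sato 6,216.00; Lindqvist 10,360.00; Ibarra 9,324.00.
At nearest $10: Sato $6,220; Lindqvist $10,360; Ibarra $9,320. Sum = $25,900.
Sum already equals the total — no adjustment.

Sato: $6,220 | Lindqvist: $10,360 | Ibarra: $9,320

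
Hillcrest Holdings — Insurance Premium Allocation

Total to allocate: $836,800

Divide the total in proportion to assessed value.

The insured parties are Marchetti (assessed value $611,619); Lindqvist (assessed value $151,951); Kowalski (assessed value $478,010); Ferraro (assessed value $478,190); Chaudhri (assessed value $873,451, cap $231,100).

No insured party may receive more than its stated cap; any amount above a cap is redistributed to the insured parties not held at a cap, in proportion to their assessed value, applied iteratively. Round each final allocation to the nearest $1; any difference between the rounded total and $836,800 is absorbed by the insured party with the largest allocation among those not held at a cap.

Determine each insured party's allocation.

Marchetti: $215,411; Lindqvist: $53,517; Kowalski: $168,354; Ferraro: $168,418; Chaudhri: $231,100

Sum of assessed value: 2,593,221.
Unconstrained shares: Marchetti 197,361.81; Lindqvist 49,032.69; Kowalski 154,247.85; Ferraro 154,305.94; Chaudhri 281,851.72.
Cap binds for Chaudhri ($231,100); remaining pool $605,700 reallocated over remaining assessed value 1,719,770.
Shares after redistribution: Marchetti 215,411.15 → $215,411; Lindqvist 53,516.88 → $53,517; Kowalski 168,354.29 → $168,354; Ferraro 168,417.69 → $168,418.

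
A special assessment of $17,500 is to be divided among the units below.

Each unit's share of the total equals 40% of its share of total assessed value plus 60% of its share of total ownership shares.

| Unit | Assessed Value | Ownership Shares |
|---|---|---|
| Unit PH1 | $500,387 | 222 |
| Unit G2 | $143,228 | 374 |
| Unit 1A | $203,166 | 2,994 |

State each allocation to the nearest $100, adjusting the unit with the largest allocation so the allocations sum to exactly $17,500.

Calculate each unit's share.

Unit PH1: $4,800; Unit G2: $2,300; Unit 1A: $10,400

Assessed value total 846,781; ownership shares total 3,590.
Combined weights (40% assessed value + 60% ownership shares): Unit PH1 0.2735; Unit G2 0.1302; Unit 1A 0.5964.
Unrounded shares: Unit PH1 4,785.80; Unit G2 2,277.88; Unit 1A 10,436.32.
Rounded to nearest $100: Unit PH1 $4,800; Unit G2 $2,300; Unit 1A $10,400. Sum = $17,500.
No rounding difference to absorb.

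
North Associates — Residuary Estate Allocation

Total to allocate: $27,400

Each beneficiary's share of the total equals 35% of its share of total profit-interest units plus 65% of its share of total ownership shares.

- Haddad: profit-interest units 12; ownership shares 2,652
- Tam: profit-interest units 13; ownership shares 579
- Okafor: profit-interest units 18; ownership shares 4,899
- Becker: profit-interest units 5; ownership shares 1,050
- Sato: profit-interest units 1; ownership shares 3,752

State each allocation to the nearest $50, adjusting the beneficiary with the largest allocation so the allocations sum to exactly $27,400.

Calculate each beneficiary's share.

Haddad: $6,000; Tam: $3,350; Okafor: $10,300; Becker: $2,400; Sato: $5,350

Totals — profit-interest units 49, ownership shares 12,932.
Combined weights (35% profit-interest units + 65% ownership shares): Haddad 0.2190; Tam 0.1220; Okafor 0.3748; Becker 0.0885; Sato 0.1957.
Raw shares: Haddad 6,000.92; Tam 3,341.69; Okafor 10,269.78; Becker 2,424.64; Sato 5,362.98.
At nearest $50: Haddad $6,000; Tam $3,350; Okafor $10,250; Becker $2,400; Sato $5,350. Sum = $27,350.
Difference $27,400 − $27,350 = +$50 applied to largest allocation (Okafor): Okafor becomes $10,300.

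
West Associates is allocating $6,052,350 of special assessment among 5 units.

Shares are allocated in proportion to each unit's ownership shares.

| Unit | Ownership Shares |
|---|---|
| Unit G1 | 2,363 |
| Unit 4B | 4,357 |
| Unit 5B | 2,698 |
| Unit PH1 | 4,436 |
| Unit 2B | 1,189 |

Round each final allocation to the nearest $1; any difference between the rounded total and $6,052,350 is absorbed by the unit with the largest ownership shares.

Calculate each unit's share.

Sum of ownership shares: 15,043.
Pro-rata amounts: Unit G1 2,363/15,043 × $6,052,350 = 950,721.47; Unit 4B 4,357/15,043 × $6,052,350 = 1,752,980.72; Unit 5B 2,698/15,043 × $6,052,350 = 1,085,504.24; Unit PH1 4,436/15,043 × $6,052,350 = 1,784,765.31; Unit 2B 1,189/15,043 × $6,052,350 = 478,378.26.
After rounding ($1): Unit G1 $950,721; Unit 4B $1,752,981; Unit 5B $1,085,504; Unit PH1 $1,784,765; Unit 2B $478,378. Sum = $6,052,349.
Difference $6,052,350 − $6,052,349 = +$1 applied to largest ownership shares (Unit PH1): Unit PH1 becomes $1,784,766.

Unit G1: $950,721 · Unit 4B: $1,752,981 · Unit 5B: $1,085,504 · Unit PH1: $1,784,766 · Unit 2B: $478,378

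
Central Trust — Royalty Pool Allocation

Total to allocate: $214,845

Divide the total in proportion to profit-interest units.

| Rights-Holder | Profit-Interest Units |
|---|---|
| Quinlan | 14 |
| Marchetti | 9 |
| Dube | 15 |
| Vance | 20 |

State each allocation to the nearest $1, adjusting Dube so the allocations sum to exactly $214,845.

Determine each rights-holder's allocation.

Quinlan: $51,859 | Marchetti: $33,338 | Dube: $55,564 | Vance: $74,084

Total profit-interest units = 58.
Proportional shares: Quinlan 14/58 × $214,845 = 51,859.14; Marchetti 9/58 × $214,845 = 33,338.02; Dube 15/58 × $214,845 = 55,563.36; Vance 20/58 × $214,845 = 74,084.48.
Rounded to nearest $1: Quinlan $51,859; Marchetti $33,338; Dube $55,563; Vance $74,084. Sum = $214,844.
Difference $214,845 − $214,844 = +$1 applied to Dube: Dube becomes $55,564.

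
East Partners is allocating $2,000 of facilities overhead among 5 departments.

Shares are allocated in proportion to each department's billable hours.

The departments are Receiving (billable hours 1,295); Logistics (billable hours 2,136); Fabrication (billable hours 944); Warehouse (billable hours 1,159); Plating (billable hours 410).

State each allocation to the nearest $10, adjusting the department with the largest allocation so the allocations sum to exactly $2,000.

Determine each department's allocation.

Receiving: $440 · Logistics: $710 · Fabrication: $320 · Warehouse: $390 · Plating: $140

Combined billable hours = 5,944.
Unrounded shares: Receiving 1,295/5,944 × $2,000 = 435.73; Logistics 2,136/5,944 × $2,000 = 718.71; Fabrication 944/5,944 × $2,000 = 317.63; Warehouse 1,159/5,944 × $2,000 = 389.97; Plating 410/5,944 × $2,000 = 137.95.
Rounded to nearest $10: Receiving $440; Logistics $720; Fabrication $320; Warehouse $390; Plating $140. Sum = $2,010.
Difference $2,000 − $2,010 = −$10 applied to largest allocation (Logistics): Logistics becomes $710.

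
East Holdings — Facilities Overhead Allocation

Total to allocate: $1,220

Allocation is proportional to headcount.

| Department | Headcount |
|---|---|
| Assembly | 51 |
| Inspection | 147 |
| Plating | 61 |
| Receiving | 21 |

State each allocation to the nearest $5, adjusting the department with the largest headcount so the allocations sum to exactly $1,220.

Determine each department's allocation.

Combined headcount = 280.
Raw shares: Assembly 51/280 × $1,220 = 222.21; Inspection 147/280 × $1,220 = 640.50; Plating 61/280 × $1,220 = 265.79; Receiving 21/280 × $1,220 = 91.50.
At nearest $5: Assembly $220; Inspection $640; Plating $265; Receiving $90. Sum = $1,215.
Difference $1,220 − $1,215 = +$5 applied to largest headcount (Inspection): Inspection becomes $645.

Assembly: $220 · Inspection: $645 · Plating: $265 · Receiving: $90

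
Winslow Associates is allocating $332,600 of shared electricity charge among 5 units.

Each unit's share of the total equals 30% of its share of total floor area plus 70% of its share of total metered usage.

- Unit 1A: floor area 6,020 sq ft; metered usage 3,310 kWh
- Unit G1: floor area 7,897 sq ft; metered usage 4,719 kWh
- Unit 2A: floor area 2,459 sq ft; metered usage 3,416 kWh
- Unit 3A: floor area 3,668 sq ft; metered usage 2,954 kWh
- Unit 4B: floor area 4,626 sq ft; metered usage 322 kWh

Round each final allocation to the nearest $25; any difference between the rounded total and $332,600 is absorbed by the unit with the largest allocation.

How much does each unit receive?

Totals — floor area 24,670, metered usage 14,721.
Blended shares (30% floor area + 70% metered usage): Unit 1A 0.2306; Unit G1 0.3204; Unit 2A 0.1923; Unit 3A 0.1851; Unit 4B 0.0716.
Raw shares: Unit 1A 76,697.73; Unit G1 106,573.47; Unit 2A 63,971.40; Unit 3A 61,554.54; Unit 4B 23,802.86.
After rounding ($25): Unit 1A $76,700; Unit G1 $106,575; Unit 2A $63,975; Unit 3A $61,550; Unit 4B $23,800. Sum = $332,600.
Sum already equals the total — no adjustment.

Unit 1A: $76,700 | Unit G1: $106,575 | Unit 2A: $63,975 | Unit 3A: $61,550 | Unit 4B: $23,800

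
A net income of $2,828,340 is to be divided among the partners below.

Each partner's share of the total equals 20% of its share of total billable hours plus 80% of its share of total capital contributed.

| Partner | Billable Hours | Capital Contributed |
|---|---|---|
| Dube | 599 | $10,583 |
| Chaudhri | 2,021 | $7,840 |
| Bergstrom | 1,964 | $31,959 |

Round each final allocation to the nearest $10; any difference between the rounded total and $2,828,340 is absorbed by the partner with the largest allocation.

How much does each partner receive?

Totals — billable hours 4,584, capital contributed 50,382.
Composite weights (20% billable hours + 80% capital contributed): Dube 0.1942; Chaudhri 0.2127; Bergstrom 0.5932.
Pro-rata amounts: Dube 549,202.88; Chaudhri 601,489.41; Bergstrom 1,677,647.71.
At nearest $10: Dube $549,200; Chaudhri $601,490; Bergstrom $1,677,650. Sum = $2,828,340.
No rounding difference to absorb.

Dube: $549,200 · Chaudhri: $601,490 · Bergstrom: $1,677,650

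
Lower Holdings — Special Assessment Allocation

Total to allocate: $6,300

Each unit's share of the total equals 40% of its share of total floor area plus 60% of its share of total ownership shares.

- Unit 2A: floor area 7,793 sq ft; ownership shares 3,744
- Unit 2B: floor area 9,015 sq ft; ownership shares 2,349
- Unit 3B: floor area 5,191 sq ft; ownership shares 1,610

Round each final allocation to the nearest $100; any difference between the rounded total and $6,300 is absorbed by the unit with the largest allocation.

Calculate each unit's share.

Unit 2A: $2,700 | Unit 2B: $2,200 | Unit 3B: $1,400

Totals — floor area 21,999, ownership shares 7,703.
Blended shares (40% floor area + 60% ownership shares): Unit 2A 0.4333; Unit 2B 0.3469; Unit 3B 0.2198.
Unrounded shares: Unit 2A 2,729.94; Unit 2B 2,185.37; Unit 3B 1,384.69.
After rounding ($100): Unit 2A $2,700; Unit 2B $2,200; Unit 3B $1,400. Sum = $6,300.
No rounding difference to absorb.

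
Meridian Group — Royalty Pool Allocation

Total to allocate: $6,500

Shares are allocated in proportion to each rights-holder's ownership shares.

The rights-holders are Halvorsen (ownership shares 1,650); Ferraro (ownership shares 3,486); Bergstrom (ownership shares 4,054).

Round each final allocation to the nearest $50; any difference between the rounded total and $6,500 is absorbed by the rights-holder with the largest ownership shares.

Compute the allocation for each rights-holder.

Ownership shares total: 1,650 + 3,486 + 4,054 = 9,190.
Unrounded shares: Halvorsen 1,167.03; Ferraro 2,465.61; Bergstrom 2,867.36.
At nearest $50: Halvorsen $1,150; Ferraro $2,450; Bergstrom $2,850. Sum = $6,450.
Difference $6,500 − $6,450 = +$50 applied to largest ownership shares (Bergstrom): Bergstrom becomes $2,900.

Halvorsen: $1,150 | Ferraro: $2,450 | Bergstrom: $2,900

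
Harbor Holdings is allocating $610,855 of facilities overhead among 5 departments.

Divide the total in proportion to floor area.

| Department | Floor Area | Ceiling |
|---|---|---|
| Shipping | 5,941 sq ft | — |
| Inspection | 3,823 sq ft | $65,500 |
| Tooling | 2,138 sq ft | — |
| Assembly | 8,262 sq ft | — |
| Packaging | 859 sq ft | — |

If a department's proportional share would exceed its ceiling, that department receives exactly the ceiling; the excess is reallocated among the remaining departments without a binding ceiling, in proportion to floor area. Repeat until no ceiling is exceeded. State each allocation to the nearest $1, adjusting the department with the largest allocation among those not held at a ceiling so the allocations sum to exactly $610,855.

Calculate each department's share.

Shipping: $188,369 · Inspection: $65,500 · Tooling: $67,789 · Assembly: $261,961 · Packaging: $27,236

Combined floor area = 21,023.
Unconstrained shares: Shipping 172,624.72; Inspection 111,083.04; Tooling 62,122.82; Assembly 240,064.88; Packaging 24,959.54.
Held at cap: Inspection ($65,500); residual $545,355 reallocated over remaining floor area 17,200.
Redistributed shares: Shipping 188,369.42 → $188,369; Tooling 67,788.89 → $67,789; Assembly 261,960.64 → $261,961; Packaging 27,236.04 → $27,236.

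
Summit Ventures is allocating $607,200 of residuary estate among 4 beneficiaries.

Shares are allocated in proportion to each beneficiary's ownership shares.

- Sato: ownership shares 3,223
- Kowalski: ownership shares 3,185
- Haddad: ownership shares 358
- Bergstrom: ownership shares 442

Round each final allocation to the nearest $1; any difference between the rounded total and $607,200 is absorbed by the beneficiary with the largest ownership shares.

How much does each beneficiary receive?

Sato: $271,504; Kowalski: $268,304; Haddad: $30,158; Bergstrom: $37,234

Ownership shares total: 7,208.
Raw shares: Sato 3,223/7,208 × $607,200 = 271,504.66; Kowalski 3,185/7,208 × $607,200 = 268,303.55; Haddad 358/7,208 × $607,200 = 30,157.82; Bergstrom 442/7,208 × $607,200 = 37,233.96.
At nearest $1: Sato $271,505; Kowalski $268,304; Haddad $30,158; Bergstrom $37,234. Sum = $607,201.
Difference $607,200 − $607,201 = −$1 applied to largest ownership shares (Sato): Sato becomes $271,504.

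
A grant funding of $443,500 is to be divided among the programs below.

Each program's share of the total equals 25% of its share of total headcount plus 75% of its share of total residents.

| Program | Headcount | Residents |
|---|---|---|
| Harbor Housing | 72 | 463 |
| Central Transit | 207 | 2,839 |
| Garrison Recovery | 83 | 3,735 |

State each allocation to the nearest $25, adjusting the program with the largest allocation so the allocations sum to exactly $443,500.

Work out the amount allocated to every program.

Harbor Housing: $43,950; Central Transit: $197,600; Garrison Recovery: $201,950

Totals — headcount 362, residents 7,037.
Composite weights (25% headcount + 75% residents): Harbor Housing 0.0991; Central Transit 0.4455; Garrison Recovery 0.4554.
Unrounded shares: Harbor Housing 43,937.58; Central Transit 197,594.78; Garrison Recovery 201,967.64.
After rounding ($25): Harbor Housing $43,950; Central Transit $197,600; Garrison Recovery $201,975. Sum = $443,525.
Difference $443,500 − $443,525 = −$25 applied to largest allocation (Garrison Recovery): Garrison Recovery becomes $201,950.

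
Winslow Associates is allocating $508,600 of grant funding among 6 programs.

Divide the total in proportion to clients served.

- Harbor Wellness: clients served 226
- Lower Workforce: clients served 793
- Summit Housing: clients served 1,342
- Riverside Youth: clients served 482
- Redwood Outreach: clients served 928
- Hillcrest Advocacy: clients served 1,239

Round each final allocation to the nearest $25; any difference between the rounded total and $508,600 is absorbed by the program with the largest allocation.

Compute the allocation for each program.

Combined clients served = 5,010.
Pro-rata amounts: Harbor Wellness 226/5,010 × $508,600 = 22,942.83; Lower Workforce 793/5,010 × $508,600 = 80,502.95; Summit Housing 1,342/5,010 × $508,600 = 136,235.77; Riverside Youth 482/5,010 × $508,600 = 48,931.18; Redwood Outreach 928/5,010 × $508,600 = 94,207.74; Hillcrest Advocacy 1,239/5,010 × $508,600 = 125,779.52.
After rounding ($25): Harbor Wellness $22,950; Lower Workforce $80,500; Summit Housing $136,225; Riverside Youth $48,925; Redwood Outreach $94,200; Hillcrest Advocacy $125,775. Sum = $508,575.
Difference $508,600 − $508,575 = +$25 applied to largest allocation (Summit Housing): Summit Housing becomes $136,250.

Harbor Wellness: $22,950; Lower Workforce: $80,500; Summit Housing: $136,250; Riverside Youth: $48,925; Redwood Outreach: $94,200; Hillcrest Advocacy: $125,775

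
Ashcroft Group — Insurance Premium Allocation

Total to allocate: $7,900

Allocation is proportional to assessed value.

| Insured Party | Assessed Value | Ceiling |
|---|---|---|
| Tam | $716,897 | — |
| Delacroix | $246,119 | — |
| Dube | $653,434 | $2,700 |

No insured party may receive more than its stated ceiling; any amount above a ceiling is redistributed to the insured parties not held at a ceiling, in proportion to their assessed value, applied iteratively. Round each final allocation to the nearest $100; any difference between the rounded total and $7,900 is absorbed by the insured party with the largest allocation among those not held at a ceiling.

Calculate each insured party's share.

Assessed value total: 1,616,450.
Pro-rata shares before constraints: Tam 3,503.66; Delacroix 1,202.85; Dube 3,193.50.
Held at cap: Dube ($2,700); balance $5,200 reallocated over remaining assessed value 963,016.
Redistributed shares: Tam 3,871.03 → $3,900; Delacroix 1,328.97 → $1,300.

Tam: $3,900; Delacroix: $1,300; Dube: $2,700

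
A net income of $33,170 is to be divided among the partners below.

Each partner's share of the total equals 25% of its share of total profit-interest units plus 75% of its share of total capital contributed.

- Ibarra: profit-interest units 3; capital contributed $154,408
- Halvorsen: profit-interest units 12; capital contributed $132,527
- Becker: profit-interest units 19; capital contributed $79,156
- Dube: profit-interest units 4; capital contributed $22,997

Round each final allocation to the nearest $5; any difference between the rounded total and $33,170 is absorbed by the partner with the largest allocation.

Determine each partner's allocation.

Profit-interest units total 38; capital contributed total 389,088.
Composite weights (25% profit-interest units + 75% capital contributed): Ibarra 0.3174; Halvorsen 0.3344; Becker 0.2776; Dube 0.0706.
Proportional shares: Ibarra 10,527.21; Halvorsen 11,092.19; Becker 9,207.32; Dube 2,343.28.
At nearest $5: Ibarra $10,525; Halvorsen $11,090; Becker $9,205; Dube $2,345. Sum = $33,165.
Difference $33,170 − $33,165 = +$5 applied to largest allocation (Halvorsen): Halvorsen becomes $11,095.

Ibarra: $10,525 · Halvorsen: $11,095 · Becker: $9,205 · Dube: $2,345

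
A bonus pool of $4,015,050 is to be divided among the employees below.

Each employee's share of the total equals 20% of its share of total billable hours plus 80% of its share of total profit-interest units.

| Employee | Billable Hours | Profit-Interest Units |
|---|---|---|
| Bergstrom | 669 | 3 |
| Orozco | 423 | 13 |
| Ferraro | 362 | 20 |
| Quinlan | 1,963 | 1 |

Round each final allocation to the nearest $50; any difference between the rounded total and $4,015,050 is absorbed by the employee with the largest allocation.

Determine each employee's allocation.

Billable hours total 3,417; profit-interest units total 37.
Blended shares (20% billable hours + 80% profit-interest units): Bergstrom 0.1040; Orozco 0.3058; Ferraro 0.4536; Quinlan 0.1365.
Pro-rata amounts: Bergstrom 417,653.61; Orozco 1,227,961.45; Ferraro 1,821,309.43; Quinlan 548,125.51.
Rounded to nearest $50: Bergstrom $417,650; Orozco $1,227,950; Ferraro $1,821,300; Quinlan $548,150. Sum = $4,015,050.
Sum already equals the total — no adjustment.

Bergstrom: $417,650 | Orozco: $1,227,950 | Ferraro: $1,821,300 | Quinlan: $548,150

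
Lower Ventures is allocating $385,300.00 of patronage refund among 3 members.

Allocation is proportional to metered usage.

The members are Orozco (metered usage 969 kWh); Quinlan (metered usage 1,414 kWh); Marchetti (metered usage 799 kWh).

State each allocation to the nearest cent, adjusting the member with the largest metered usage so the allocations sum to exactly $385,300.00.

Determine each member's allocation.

Orozco: $117,333.66; Quinlan: $171,217.53; Marchetti: $96,748.81

Combined metered usage = 969 + 1,414 + 799 = 3,182.
Pro-rata amounts: Orozco 117,333.6581; Quinlan 171,217.5361; Marchetti 96,748.8058.
At nearest cent: Orozco $117,333.66; Quinlan $171,217.54; Marchetti $96,748.81. Sum = $385,300.01.
Difference $385,300.00 − $385,300.01 = −$0.01 applied to largest metered usage (Quinlan): Quinlan becomes $171,217.53.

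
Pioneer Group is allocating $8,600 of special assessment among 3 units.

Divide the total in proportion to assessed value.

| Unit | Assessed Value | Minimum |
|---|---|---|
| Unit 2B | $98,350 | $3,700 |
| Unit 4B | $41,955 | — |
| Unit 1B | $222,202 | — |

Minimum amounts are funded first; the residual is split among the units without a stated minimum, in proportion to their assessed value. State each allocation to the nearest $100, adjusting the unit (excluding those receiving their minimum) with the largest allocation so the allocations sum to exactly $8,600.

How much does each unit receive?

Unit 2B: $3,700 · Unit 4B: $800 · Unit 1B: $4,100

Fund the minimums — Unit 2B $3,700. Balance $4,900.
Balance split over remaining assessed value 264,157: Unit 4B 778.25 → $800; Unit 1B 4,121.75 → $4,100.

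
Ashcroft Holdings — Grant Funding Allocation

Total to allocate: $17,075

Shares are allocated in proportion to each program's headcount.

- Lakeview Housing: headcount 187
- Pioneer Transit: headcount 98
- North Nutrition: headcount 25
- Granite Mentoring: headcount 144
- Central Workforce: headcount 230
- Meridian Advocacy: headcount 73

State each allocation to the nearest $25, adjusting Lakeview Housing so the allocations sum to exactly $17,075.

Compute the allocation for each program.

Total headcount = 757.
Unrounded shares: Lakeview Housing 187/757 × $17,075 = 4,218.00; Pioneer Transit 98/757 × $17,075 = 2,210.50; North Nutrition 25/757 × $17,075 = 563.90; Granite Mentoring 144/757 × $17,075 = 3,248.08; Central Workforce 230/757 × $17,075 = 5,187.91; Meridian Advocacy 73/757 × $17,075 = 1,646.60.
After rounding ($25): Lakeview Housing $4,225; Pioneer Transit $2,200; North Nutrition $575; Granite Mentoring $3,250; Central Workforce $5,200; Meridian Advocacy $1,650. Sum = $17,100.
Difference $17,075 − $17,100 = −$25 applied to Lakeview Housing: Lakeview Housing becomes $4,200.

Lakeview Housing: $4,200 · Pioneer Transit: $2,200 · North Nutrition: $575 · Granite Mentoring: $3,250 · Central Workforce: $5,200 · Meridian Advocacy: $1,650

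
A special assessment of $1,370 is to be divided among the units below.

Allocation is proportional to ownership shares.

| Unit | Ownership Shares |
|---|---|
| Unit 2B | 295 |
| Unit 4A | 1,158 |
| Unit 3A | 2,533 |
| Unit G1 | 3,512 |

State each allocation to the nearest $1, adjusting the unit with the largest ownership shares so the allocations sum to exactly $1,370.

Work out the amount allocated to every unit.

Total ownership shares = 7,498.
Unrounded shares: Unit 2B 295/7,498 × $1,370 = 53.90; Unit 4A 1,158/7,498 × $1,370 = 211.58; Unit 3A 2,533/7,498 × $1,370 = 462.82; Unit G1 3,512/7,498 × $1,370 = 641.70.
After rounding ($1): Unit 2B $54; Unit 4A $212; Unit 3A $463; Unit G1 $642. Sum = $1,371.
Difference $1,370 − $1,371 = −$1 applied to largest ownership shares (Unit G1): Unit G1 becomes $641.

Unit 2B: $54 · Unit 4A: $212 · Unit 3A: $463 · Unit G1: $641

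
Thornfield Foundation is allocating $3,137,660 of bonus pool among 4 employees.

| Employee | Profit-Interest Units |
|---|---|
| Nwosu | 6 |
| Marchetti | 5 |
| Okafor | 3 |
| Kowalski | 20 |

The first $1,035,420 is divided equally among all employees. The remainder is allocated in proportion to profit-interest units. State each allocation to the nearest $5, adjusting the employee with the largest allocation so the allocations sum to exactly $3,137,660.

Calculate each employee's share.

$1,035,420 shared equally gives $258,855 per employee.
Remainder $2,102,240 by profit-interest units (total 34): Nwosu 370,983.53 → $370,985; Marchetti 309,152.94 → $309,155; Okafor 185,491.76 → $185,490; Kowalski 1,236,611.76 → $1,236,610.
Totals: Nwosu $258,855 + $370,985 = $629,840; Marchetti $258,855 + $309,155 = $568,010; Okafor $258,855 + $185,490 = $444,345; Kowalski $258,855 + $1,236,610 = $1,495,465.

Nwosu: $629,840; Marchetti: $568,010; Okafor: $444,345; Kowalski: $1,495,465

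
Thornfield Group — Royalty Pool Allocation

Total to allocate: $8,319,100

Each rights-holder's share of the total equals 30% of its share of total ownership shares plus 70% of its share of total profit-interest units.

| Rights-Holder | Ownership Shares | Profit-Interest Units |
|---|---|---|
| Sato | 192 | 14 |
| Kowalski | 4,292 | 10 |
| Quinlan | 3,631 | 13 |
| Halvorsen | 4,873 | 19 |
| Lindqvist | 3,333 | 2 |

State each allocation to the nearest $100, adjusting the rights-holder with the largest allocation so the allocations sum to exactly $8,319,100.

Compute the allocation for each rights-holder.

Totals — ownership shares 16,321, profit-interest units 58.
Combined weights (30% ownership shares + 70% profit-interest units): Sato 0.1725; Kowalski 0.1996; Quinlan 0.2236; Halvorsen 0.3189; Lindqvist 0.0854.
Proportional shares: Sato 1,435,000.76; Kowalski 1,660,341.62; Quinlan 1,860,473.42; Halvorsen 2,652,811.76; Lindqvist 710,472.43.
At nearest $100: Sato $1,435,000; Kowalski $1,660,300; Quinlan $1,860,500; Halvorsen $2,652,800; Lindqvist $710,500. Sum = $8,319,100.
Sum already equals the total — no adjustment.

Sato: $1,435,000 · Kowalski: $1,660,300 · Quinlan: $1,860,500 · Halvorsen: $2,652,800 · Lindqvist: $710,500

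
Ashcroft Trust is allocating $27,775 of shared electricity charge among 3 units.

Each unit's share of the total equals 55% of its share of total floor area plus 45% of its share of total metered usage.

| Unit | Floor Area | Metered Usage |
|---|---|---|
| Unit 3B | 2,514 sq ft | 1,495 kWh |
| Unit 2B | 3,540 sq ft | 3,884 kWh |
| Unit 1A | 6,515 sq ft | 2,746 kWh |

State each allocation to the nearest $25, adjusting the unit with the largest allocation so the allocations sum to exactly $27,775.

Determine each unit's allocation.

Totals — floor area 12,569, metered usage 8,125.
Blended shares (55% floor area + 45% metered usage): Unit 3B 0.1928; Unit 2B 0.3700; Unit 1A 0.4372.
Proportional shares: Unit 3B 5,355.26; Unit 2B 10,277.27; Unit 1A 12,142.47.
At nearest $25: Unit 3B $5,350; Unit 2B $10,275; Unit 1A $12,150. Sum = $27,775.
No rounding difference to absorb.

Unit 3B: $5,350 · Unit 2B: $10,275 · Unit 1A: $12,150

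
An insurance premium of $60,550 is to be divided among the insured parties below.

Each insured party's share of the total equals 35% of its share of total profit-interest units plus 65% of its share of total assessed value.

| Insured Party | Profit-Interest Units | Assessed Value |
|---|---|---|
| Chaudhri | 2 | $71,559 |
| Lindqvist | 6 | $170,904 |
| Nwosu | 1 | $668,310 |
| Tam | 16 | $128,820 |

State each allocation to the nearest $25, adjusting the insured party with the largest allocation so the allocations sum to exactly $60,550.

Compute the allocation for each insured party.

Totals — profit-interest units 25, assessed value 1,039,593.
Combined weights (35% profit-interest units + 65% assessed value): Chaudhri 0.0727; Lindqvist 0.1909; Nwosu 0.4319; Tam 0.3045.
Raw shares: Chaudhri 4,404.52; Lindqvist 11,556.38; Nwosu 26,148.96; Tam 18,440.14.
At nearest $25: Chaudhri $4,400; Lindqvist $11,550; Nwosu $26,150; Tam $18,450. Sum = $60,550.
Sum already equals the total — no adjustment.

Chaudhri: $4,400 · Lindqvist: $11,550 · Nwosu: $26,150 · Tam: $18,450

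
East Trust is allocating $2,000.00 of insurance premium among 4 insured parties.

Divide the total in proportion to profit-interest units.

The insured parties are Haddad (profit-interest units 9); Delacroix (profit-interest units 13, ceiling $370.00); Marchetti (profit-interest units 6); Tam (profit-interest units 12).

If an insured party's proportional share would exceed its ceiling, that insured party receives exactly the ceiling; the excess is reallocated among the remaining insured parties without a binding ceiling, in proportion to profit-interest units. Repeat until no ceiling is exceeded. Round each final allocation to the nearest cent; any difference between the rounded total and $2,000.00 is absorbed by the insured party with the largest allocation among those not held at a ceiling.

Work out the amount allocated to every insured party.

Haddad: $543.33; Delacroix: $370.00; Marchetti: $362.22; Tam: $724.45

Profit-interest units total: 40.
Pro-rata shares before constraints: Haddad 450.0000; Delacroix 650.0000; Marchetti 300.0000; Tam 600.0000.
Capped: Delacroix ($370.00); residual $1,630.00 reallocated over remaining profit-interest units 27.
Shares after redistribution: Haddad 543.3333 → $543.33; Marchetti 362.2222 → $362.22; Tam 724.4444 → $724.44.
Rounding difference +$0.01 applied to Tam → $724.45.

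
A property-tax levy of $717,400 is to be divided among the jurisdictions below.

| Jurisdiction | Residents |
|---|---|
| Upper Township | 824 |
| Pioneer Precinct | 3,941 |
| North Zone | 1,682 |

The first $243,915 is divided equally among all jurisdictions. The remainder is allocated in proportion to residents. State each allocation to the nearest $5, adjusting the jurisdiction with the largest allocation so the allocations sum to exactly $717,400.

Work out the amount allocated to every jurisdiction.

Equal tier: $243,915 ÷ 3 = $81,305 apiece.
Remainder $473,485 by residents (total 6,447): Upper Township 60,516.77 → $60,515; Pioneer Precinct 289,437.63 → $289,440; North Zone 123,530.60 → $123,530.
Totals: Upper Township $81,305 + $60,515 = $141,820; Pioneer Precinct $81,305 + $289,440 = $370,745; North Zone $81,305 + $123,530 = $204,835.

Upper Township: $141,820; Pioneer Precinct: $370,745; North Zone: $204,835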